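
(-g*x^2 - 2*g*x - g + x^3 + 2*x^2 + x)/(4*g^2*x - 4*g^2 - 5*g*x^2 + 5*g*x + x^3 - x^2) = (x^2 + 2*x + 1)/(-4*g*x + 4*g + x^2 - x)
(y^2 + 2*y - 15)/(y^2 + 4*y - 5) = (y - 3)/(y - 1)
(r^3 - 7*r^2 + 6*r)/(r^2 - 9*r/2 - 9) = 2*r*(r - 1)/(2*r + 3)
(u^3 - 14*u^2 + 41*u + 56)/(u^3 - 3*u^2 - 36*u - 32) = (u - 7)/(u + 4)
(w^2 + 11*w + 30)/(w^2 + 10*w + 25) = (w + 6)/(w + 5)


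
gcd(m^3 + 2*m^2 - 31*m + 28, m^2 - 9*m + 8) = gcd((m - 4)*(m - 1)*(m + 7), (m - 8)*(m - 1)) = m - 1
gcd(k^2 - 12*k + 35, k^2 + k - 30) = k - 5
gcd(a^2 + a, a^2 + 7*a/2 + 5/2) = a + 1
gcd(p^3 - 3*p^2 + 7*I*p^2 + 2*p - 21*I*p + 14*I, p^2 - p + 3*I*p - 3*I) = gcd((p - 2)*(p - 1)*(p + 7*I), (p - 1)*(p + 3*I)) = p - 1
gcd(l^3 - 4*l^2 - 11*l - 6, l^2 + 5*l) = 1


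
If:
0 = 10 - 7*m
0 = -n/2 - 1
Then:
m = 10/7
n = -2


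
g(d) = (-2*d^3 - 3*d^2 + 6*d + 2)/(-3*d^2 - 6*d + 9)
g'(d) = (6*d + 6)*(-2*d^3 - 3*d^2 + 6*d + 2)/(-3*d^2 - 6*d + 9)^2 + (-6*d^2 - 6*d + 6)/(-3*d^2 - 6*d + 9)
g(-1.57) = -0.64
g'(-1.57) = 0.26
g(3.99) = 2.37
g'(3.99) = 0.68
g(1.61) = 0.53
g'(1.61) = 1.30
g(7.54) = 4.74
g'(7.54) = 0.66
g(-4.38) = -3.87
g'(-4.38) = 0.19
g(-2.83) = 3.24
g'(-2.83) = -31.03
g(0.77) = 1.51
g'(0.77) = 5.33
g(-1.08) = -0.46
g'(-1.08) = 0.48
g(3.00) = 1.69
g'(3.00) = 0.70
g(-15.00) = -10.39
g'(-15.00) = 0.66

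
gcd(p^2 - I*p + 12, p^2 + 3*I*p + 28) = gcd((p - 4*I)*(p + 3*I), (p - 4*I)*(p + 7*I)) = p - 4*I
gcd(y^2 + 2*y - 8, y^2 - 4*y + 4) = y - 2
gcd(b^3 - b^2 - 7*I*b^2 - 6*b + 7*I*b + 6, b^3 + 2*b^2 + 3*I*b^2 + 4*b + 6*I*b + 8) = b - I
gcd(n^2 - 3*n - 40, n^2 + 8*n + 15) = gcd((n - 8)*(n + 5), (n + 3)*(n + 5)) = n + 5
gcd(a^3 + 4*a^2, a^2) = a^2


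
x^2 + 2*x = x*(x + 2)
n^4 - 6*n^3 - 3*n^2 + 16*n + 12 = (n - 6)*(n - 2)*(n + 1)^2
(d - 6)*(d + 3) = d^2 - 3*d - 18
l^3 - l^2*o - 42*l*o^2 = l*(l - 7*o)*(l + 6*o)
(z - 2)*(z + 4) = z^2 + 2*z - 8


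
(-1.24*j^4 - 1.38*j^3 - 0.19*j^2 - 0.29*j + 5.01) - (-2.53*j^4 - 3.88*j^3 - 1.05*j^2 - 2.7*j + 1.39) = 1.29*j^4 + 2.5*j^3 + 0.86*j^2 + 2.41*j + 3.62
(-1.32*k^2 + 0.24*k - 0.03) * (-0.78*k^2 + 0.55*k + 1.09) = 1.0296*k^4 - 0.9132*k^3 - 1.2834*k^2 + 0.2451*k - 0.0327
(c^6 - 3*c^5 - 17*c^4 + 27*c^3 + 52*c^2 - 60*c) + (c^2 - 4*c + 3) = c^6 - 3*c^5 - 17*c^4 + 27*c^3 + 53*c^2 - 64*c + 3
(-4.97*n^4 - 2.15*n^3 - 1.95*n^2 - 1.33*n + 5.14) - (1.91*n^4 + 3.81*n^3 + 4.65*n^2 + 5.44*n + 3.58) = -6.88*n^4 - 5.96*n^3 - 6.6*n^2 - 6.77*n + 1.56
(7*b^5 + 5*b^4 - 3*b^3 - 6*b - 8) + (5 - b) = 7*b^5 + 5*b^4 - 3*b^3 - 7*b - 3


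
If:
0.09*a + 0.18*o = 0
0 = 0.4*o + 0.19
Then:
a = 0.95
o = -0.48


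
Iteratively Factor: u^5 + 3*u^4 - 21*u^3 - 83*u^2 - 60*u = (u - 5)*(u^4 + 8*u^3 + 19*u^2 + 12*u) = u*(u - 5)*(u^3 + 8*u^2 + 19*u + 12) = u*(u - 5)*(u + 3)*(u^2 + 5*u + 4) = u*(u - 5)*(u + 1)*(u + 3)*(u + 4)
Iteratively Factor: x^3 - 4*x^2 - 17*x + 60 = (x + 4)*(x^2 - 8*x + 15) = (x - 5)*(x + 4)*(x - 3)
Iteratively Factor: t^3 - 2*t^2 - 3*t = (t)*(t^2 - 2*t - 3) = t*(t - 3)*(t + 1)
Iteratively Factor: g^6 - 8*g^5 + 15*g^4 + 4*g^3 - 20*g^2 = (g - 2)*(g^5 - 6*g^4 + 3*g^3 + 10*g^2) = (g - 2)*(g + 1)*(g^4 - 7*g^3 + 10*g^2) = g*(g - 2)*(g + 1)*(g^3 - 7*g^2 + 10*g) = g^2*(g - 2)*(g + 1)*(g^2 - 7*g + 10) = g^2*(g - 2)^2*(g + 1)*(g - 5)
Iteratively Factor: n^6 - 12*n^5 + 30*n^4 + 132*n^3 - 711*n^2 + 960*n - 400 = (n - 5)*(n^5 - 7*n^4 - 5*n^3 + 107*n^2 - 176*n + 80) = (n - 5)*(n - 1)*(n^4 - 6*n^3 - 11*n^2 + 96*n - 80) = (n - 5)^2*(n - 1)*(n^3 - n^2 - 16*n + 16) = (n - 5)^2*(n - 1)*(n + 4)*(n^2 - 5*n + 4) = (n - 5)^2*(n - 1)^2*(n + 4)*(n - 4)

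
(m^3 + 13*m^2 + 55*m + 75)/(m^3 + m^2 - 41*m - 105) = (m + 5)/(m - 7)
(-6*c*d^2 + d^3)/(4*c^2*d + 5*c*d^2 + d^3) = d*(-6*c + d)/(4*c^2 + 5*c*d + d^2)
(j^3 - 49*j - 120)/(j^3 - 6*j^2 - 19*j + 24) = (j + 5)/(j - 1)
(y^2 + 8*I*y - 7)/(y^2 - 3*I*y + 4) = (y + 7*I)/(y - 4*I)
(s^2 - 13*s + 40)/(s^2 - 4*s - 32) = (s - 5)/(s + 4)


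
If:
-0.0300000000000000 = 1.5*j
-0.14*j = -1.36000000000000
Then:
No Solution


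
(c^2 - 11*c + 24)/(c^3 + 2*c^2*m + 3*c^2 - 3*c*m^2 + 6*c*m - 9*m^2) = (c^2 - 11*c + 24)/(c^3 + 2*c^2*m + 3*c^2 - 3*c*m^2 + 6*c*m - 9*m^2)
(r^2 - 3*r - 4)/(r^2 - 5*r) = (r^2 - 3*r - 4)/(r*(r - 5))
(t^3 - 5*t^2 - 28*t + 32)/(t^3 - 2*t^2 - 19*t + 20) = (t - 8)/(t - 5)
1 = 1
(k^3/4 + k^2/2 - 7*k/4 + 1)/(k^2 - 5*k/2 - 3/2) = (-k^3 - 2*k^2 + 7*k - 4)/(2*(-2*k^2 + 5*k + 3))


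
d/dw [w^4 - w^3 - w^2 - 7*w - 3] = 4*w^3 - 3*w^2 - 2*w - 7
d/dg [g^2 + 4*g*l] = 2*g + 4*l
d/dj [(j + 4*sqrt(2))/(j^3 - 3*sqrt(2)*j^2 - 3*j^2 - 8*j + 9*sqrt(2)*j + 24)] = (j^3 - 3*sqrt(2)*j^2 - 3*j^2 - 8*j + 9*sqrt(2)*j + (j + 4*sqrt(2))*(-3*j^2 + 6*j + 6*sqrt(2)*j - 9*sqrt(2) + 8) + 24)/(j^3 - 3*sqrt(2)*j^2 - 3*j^2 - 8*j + 9*sqrt(2)*j + 24)^2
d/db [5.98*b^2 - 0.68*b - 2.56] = 11.96*b - 0.68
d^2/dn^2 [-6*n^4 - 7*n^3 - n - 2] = 6*n*(-12*n - 7)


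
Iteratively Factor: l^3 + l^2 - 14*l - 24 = (l + 3)*(l^2 - 2*l - 8) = (l - 4)*(l + 3)*(l + 2)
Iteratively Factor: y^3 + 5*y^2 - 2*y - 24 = (y + 4)*(y^2 + y - 6) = (y - 2)*(y + 4)*(y + 3)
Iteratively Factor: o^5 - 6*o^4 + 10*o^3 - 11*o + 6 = (o - 3)*(o^4 - 3*o^3 + o^2 + 3*o - 2) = (o - 3)*(o + 1)*(o^3 - 4*o^2 + 5*o - 2) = (o - 3)*(o - 1)*(o + 1)*(o^2 - 3*o + 2) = (o - 3)*(o - 1)^2*(o + 1)*(o - 2)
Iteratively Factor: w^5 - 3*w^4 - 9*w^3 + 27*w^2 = (w - 3)*(w^4 - 9*w^2) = w*(w - 3)*(w^3 - 9*w) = w*(w - 3)^2*(w^2 + 3*w) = w^2*(w - 3)^2*(w + 3)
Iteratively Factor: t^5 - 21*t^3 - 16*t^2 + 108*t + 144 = (t + 2)*(t^4 - 2*t^3 - 17*t^2 + 18*t + 72) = (t - 4)*(t + 2)*(t^3 + 2*t^2 - 9*t - 18) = (t - 4)*(t - 3)*(t + 2)*(t^2 + 5*t + 6) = (t - 4)*(t - 3)*(t + 2)^2*(t + 3)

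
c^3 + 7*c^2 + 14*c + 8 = (c + 1)*(c + 2)*(c + 4)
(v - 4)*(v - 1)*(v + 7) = v^3 + 2*v^2 - 31*v + 28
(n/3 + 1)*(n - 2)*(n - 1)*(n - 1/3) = n^4/3 - n^3/9 - 7*n^2/3 + 25*n/9 - 2/3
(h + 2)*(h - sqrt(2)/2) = h^2 - sqrt(2)*h/2 + 2*h - sqrt(2)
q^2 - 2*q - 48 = (q - 8)*(q + 6)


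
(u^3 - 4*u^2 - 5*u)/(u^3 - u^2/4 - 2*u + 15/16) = 16*u*(u^2 - 4*u - 5)/(16*u^3 - 4*u^2 - 32*u + 15)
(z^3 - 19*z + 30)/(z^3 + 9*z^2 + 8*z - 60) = (z - 3)/(z + 6)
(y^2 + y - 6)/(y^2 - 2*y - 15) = (y - 2)/(y - 5)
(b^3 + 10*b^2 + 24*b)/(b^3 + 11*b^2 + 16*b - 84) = b*(b + 4)/(b^2 + 5*b - 14)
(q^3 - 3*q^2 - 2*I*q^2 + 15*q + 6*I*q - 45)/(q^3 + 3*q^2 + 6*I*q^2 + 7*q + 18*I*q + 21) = (q^3 + q^2*(-3 - 2*I) + q*(15 + 6*I) - 45)/(q^3 + q^2*(3 + 6*I) + q*(7 + 18*I) + 21)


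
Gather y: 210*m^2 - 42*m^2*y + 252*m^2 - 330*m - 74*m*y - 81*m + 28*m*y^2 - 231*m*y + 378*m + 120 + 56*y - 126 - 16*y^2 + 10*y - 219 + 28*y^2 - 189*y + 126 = 462*m^2 - 33*m + y^2*(28*m + 12) + y*(-42*m^2 - 305*m - 123) - 99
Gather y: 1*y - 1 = y - 1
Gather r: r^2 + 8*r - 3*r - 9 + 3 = r^2 + 5*r - 6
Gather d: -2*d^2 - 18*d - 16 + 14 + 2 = -2*d^2 - 18*d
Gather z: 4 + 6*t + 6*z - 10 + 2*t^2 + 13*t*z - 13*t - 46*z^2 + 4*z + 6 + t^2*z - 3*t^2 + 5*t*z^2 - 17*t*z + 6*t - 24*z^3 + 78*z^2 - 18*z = -t^2 - t - 24*z^3 + z^2*(5*t + 32) + z*(t^2 - 4*t - 8)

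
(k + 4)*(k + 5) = k^2 + 9*k + 20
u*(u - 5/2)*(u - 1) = u^3 - 7*u^2/2 + 5*u/2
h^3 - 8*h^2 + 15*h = h*(h - 5)*(h - 3)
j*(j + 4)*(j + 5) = j^3 + 9*j^2 + 20*j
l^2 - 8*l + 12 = (l - 6)*(l - 2)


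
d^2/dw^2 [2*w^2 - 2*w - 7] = 4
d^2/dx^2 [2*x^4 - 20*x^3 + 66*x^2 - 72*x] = 24*x^2 - 120*x + 132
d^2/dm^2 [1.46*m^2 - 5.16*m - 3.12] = 2.92000000000000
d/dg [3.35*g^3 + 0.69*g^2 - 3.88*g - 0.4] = 10.05*g^2 + 1.38*g - 3.88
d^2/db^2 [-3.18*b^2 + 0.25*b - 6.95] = -6.36000000000000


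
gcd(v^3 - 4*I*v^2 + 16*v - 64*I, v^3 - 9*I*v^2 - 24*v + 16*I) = v^2 - 8*I*v - 16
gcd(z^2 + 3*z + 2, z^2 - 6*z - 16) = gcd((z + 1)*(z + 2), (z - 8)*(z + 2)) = z + 2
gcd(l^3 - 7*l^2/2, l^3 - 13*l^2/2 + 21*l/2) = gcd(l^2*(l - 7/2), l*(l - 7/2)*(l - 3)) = l^2 - 7*l/2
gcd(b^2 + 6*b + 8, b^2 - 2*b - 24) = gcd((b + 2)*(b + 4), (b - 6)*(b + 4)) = b + 4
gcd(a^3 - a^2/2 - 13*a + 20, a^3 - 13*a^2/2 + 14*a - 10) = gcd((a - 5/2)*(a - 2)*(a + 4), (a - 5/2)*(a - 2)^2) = a^2 - 9*a/2 + 5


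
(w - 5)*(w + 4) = w^2 - w - 20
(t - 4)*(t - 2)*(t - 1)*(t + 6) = t^4 - t^3 - 28*t^2 + 76*t - 48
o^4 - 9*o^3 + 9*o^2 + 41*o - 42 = (o - 7)*(o - 3)*(o - 1)*(o + 2)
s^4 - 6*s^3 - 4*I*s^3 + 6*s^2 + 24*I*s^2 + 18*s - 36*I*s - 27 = (s - 3)^2*(s - 3*I)*(s - I)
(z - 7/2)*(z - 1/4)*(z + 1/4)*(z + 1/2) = z^4 - 3*z^3 - 29*z^2/16 + 3*z/16 + 7/64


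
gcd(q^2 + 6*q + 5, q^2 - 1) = q + 1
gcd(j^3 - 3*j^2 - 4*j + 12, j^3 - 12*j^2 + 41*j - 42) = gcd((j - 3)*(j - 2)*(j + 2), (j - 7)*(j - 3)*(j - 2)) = j^2 - 5*j + 6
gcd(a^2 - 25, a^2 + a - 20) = a + 5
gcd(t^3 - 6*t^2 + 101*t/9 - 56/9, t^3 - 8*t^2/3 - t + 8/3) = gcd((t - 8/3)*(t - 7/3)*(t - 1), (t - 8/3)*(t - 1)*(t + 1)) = t^2 - 11*t/3 + 8/3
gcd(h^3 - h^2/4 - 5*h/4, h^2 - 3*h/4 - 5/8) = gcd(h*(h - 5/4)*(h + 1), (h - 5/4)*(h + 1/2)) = h - 5/4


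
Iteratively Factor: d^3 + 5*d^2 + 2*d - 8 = (d + 2)*(d^2 + 3*d - 4) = (d - 1)*(d + 2)*(d + 4)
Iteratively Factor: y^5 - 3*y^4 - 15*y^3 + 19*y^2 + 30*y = (y + 3)*(y^4 - 6*y^3 + 3*y^2 + 10*y) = (y + 1)*(y + 3)*(y^3 - 7*y^2 + 10*y) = y*(y + 1)*(y + 3)*(y^2 - 7*y + 10) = y*(y - 2)*(y + 1)*(y + 3)*(y - 5)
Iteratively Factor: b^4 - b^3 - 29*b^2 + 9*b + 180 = (b + 4)*(b^3 - 5*b^2 - 9*b + 45) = (b - 3)*(b + 4)*(b^2 - 2*b - 15) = (b - 3)*(b + 3)*(b + 4)*(b - 5)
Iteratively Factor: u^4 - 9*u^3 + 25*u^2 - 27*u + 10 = (u - 1)*(u^3 - 8*u^2 + 17*u - 10) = (u - 5)*(u - 1)*(u^2 - 3*u + 2) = (u - 5)*(u - 1)^2*(u - 2)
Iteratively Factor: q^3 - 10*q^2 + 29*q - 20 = (q - 4)*(q^2 - 6*q + 5) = (q - 4)*(q - 1)*(q - 5)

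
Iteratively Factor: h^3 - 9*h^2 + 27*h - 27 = (h - 3)*(h^2 - 6*h + 9) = (h - 3)^2*(h - 3)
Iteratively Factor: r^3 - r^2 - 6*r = (r)*(r^2 - r - 6) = r*(r - 3)*(r + 2)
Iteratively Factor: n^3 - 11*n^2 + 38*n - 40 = (n - 5)*(n^2 - 6*n + 8) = (n - 5)*(n - 2)*(n - 4)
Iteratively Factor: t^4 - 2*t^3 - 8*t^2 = (t + 2)*(t^3 - 4*t^2) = t*(t + 2)*(t^2 - 4*t) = t*(t - 4)*(t + 2)*(t)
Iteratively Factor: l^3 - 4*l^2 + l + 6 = (l - 3)*(l^2 - l - 2) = (l - 3)*(l - 2)*(l + 1)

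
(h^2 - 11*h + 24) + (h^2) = 2*h^2 - 11*h + 24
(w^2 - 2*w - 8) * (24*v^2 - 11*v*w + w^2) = 24*v^2*w^2 - 48*v^2*w - 192*v^2 - 11*v*w^3 + 22*v*w^2 + 88*v*w + w^4 - 2*w^3 - 8*w^2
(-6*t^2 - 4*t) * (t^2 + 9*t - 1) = -6*t^4 - 58*t^3 - 30*t^2 + 4*t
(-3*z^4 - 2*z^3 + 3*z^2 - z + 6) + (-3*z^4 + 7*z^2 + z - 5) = -6*z^4 - 2*z^3 + 10*z^2 + 1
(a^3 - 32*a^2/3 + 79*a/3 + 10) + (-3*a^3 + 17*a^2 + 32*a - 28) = -2*a^3 + 19*a^2/3 + 175*a/3 - 18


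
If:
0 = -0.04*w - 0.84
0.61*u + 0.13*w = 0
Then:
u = 4.48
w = -21.00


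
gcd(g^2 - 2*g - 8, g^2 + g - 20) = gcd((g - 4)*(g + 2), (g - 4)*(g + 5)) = g - 4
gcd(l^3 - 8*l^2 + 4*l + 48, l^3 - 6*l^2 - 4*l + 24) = l^2 - 4*l - 12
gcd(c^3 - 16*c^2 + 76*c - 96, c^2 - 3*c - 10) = 1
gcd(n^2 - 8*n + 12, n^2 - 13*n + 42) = n - 6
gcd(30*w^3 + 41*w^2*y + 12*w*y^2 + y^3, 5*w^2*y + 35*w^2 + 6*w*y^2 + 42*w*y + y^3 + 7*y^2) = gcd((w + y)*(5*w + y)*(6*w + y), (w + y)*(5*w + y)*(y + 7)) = 5*w^2 + 6*w*y + y^2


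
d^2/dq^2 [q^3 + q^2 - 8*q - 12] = 6*q + 2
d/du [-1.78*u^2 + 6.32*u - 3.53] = 6.32 - 3.56*u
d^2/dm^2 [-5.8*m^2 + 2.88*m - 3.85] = -11.6000000000000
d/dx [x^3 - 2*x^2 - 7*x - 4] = 3*x^2 - 4*x - 7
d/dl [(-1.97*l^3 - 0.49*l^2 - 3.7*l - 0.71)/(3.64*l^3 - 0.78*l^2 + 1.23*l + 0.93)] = (3.3202*l^4 + 22.0898*l^3 - 1.2318*l^2 - 2.019*l - 2.5677)/(13.2496*l^6 - 5.6784*l^5 + 9.5628*l^4 + 4.8516*l^3 + 0.0620999999999998*l^2 + 2.2878*l + 0.8649)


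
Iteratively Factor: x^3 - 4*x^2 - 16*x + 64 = (x - 4)*(x^2 - 16) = (x - 4)*(x + 4)*(x - 4)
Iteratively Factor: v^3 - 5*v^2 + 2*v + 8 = (v - 4)*(v^2 - v - 2) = (v - 4)*(v - 2)*(v + 1)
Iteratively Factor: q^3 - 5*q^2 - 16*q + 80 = (q - 4)*(q^2 - q - 20) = (q - 4)*(q + 4)*(q - 5)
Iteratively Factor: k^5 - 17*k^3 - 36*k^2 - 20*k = (k)*(k^4 - 17*k^2 - 36*k - 20) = k*(k + 2)*(k^3 - 2*k^2 - 13*k - 10) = k*(k + 2)^2*(k^2 - 4*k - 5) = k*(k + 1)*(k + 2)^2*(k - 5)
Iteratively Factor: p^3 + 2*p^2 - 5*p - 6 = (p - 2)*(p^2 + 4*p + 3) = (p - 2)*(p + 1)*(p + 3)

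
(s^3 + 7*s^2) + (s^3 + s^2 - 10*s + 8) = 2*s^3 + 8*s^2 - 10*s + 8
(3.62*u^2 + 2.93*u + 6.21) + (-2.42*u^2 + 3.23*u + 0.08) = 1.2*u^2 + 6.16*u + 6.29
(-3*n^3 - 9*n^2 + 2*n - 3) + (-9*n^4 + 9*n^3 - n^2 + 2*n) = -9*n^4 + 6*n^3 - 10*n^2 + 4*n - 3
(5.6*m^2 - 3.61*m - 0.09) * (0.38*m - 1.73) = 2.128*m^3 - 11.0598*m^2 + 6.2111*m + 0.1557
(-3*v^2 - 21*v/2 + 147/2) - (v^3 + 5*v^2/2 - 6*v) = -v^3 - 11*v^2/2 - 9*v/2 + 147/2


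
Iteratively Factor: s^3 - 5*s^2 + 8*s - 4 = (s - 1)*(s^2 - 4*s + 4) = (s - 2)*(s - 1)*(s - 2)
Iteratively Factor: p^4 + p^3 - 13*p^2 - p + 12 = (p + 1)*(p^3 - 13*p + 12) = (p + 1)*(p + 4)*(p^2 - 4*p + 3) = (p - 3)*(p + 1)*(p + 4)*(p - 1)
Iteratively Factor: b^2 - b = (b - 1)*(b)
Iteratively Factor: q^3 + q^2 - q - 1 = (q - 1)*(q^2 + 2*q + 1) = (q - 1)*(q + 1)*(q + 1)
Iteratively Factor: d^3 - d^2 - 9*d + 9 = (d - 3)*(d^2 + 2*d - 3) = (d - 3)*(d + 3)*(d - 1)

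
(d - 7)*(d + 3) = d^2 - 4*d - 21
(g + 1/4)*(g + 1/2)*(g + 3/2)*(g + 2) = g^4 + 17*g^3/4 + 23*g^2/4 + 43*g/16 + 3/8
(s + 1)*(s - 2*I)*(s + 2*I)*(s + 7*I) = s^4 + s^3 + 7*I*s^3 + 4*s^2 + 7*I*s^2 + 4*s + 28*I*s + 28*I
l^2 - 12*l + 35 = (l - 7)*(l - 5)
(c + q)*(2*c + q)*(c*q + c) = 2*c^3*q + 2*c^3 + 3*c^2*q^2 + 3*c^2*q + c*q^3 + c*q^2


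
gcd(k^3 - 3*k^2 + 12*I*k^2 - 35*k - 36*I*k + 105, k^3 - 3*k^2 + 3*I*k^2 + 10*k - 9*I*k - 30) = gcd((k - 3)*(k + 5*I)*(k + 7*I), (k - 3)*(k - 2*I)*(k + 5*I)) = k^2 + k*(-3 + 5*I) - 15*I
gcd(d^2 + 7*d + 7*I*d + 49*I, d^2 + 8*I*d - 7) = d + 7*I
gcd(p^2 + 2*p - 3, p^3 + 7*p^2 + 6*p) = 1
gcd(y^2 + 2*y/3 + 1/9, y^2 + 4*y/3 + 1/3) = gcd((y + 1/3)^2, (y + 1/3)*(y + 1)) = y + 1/3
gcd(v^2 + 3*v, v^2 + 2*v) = v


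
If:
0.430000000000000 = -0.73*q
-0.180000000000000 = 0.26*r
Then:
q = -0.59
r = -0.69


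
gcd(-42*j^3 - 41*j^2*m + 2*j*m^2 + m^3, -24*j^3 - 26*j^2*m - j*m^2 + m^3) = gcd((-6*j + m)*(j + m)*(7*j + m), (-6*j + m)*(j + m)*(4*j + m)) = 6*j^2 + 5*j*m - m^2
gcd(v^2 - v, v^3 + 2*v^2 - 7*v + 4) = v - 1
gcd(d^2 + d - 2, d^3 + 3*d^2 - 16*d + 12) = d - 1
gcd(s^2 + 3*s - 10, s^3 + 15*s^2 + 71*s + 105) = s + 5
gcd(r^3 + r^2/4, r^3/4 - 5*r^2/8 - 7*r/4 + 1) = 1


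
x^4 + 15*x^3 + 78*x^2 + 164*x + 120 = (x + 2)^2*(x + 5)*(x + 6)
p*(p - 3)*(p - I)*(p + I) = p^4 - 3*p^3 + p^2 - 3*p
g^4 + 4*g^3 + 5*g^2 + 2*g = g*(g + 1)^2*(g + 2)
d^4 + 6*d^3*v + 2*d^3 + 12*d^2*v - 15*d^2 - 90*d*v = d*(d - 3)*(d + 5)*(d + 6*v)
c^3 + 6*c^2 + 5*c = c*(c + 1)*(c + 5)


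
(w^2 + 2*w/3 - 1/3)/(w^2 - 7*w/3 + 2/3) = (w + 1)/(w - 2)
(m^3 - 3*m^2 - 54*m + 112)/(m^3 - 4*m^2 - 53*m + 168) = (m - 2)/(m - 3)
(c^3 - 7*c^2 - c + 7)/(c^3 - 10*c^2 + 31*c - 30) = (c^3 - 7*c^2 - c + 7)/(c^3 - 10*c^2 + 31*c - 30)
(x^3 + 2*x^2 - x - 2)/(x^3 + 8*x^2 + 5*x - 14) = (x + 1)/(x + 7)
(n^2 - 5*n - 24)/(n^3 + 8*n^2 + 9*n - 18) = (n - 8)/(n^2 + 5*n - 6)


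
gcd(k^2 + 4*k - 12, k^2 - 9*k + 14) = k - 2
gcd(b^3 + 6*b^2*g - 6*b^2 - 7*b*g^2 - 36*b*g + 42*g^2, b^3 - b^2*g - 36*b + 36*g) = b^2 - b*g - 6*b + 6*g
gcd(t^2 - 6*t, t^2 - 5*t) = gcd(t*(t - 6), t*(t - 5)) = t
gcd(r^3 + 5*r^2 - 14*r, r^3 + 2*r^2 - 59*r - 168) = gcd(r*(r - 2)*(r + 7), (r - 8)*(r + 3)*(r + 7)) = r + 7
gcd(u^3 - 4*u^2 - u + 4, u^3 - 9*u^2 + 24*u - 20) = 1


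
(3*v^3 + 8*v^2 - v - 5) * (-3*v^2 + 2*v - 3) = -9*v^5 - 18*v^4 + 10*v^3 - 11*v^2 - 7*v + 15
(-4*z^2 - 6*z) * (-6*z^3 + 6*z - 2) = 24*z^5 + 36*z^4 - 24*z^3 - 28*z^2 + 12*z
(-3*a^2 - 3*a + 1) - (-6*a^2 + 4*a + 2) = 3*a^2 - 7*a - 1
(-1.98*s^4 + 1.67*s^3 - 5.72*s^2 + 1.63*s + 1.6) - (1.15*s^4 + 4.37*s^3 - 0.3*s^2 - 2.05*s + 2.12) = -3.13*s^4 - 2.7*s^3 - 5.42*s^2 + 3.68*s - 0.52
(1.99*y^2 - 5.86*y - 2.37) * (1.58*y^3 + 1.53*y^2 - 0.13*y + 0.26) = 3.1442*y^5 - 6.2141*y^4 - 12.9691*y^3 - 2.3469*y^2 - 1.2155*y - 0.6162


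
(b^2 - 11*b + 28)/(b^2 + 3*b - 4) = (b^2 - 11*b + 28)/(b^2 + 3*b - 4)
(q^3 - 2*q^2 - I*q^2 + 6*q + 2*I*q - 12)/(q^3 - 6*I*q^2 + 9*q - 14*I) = (q^2 - q*(2 + 3*I) + 6*I)/(q^2 - 8*I*q - 7)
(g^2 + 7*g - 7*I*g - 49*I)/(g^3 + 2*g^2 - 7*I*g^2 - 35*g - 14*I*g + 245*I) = 1/(g - 5)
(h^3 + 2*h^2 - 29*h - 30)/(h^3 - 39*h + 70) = (h^2 + 7*h + 6)/(h^2 + 5*h - 14)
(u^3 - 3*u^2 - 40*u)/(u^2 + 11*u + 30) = u*(u - 8)/(u + 6)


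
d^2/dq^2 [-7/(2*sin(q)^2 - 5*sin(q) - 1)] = 7*(-16*sin(q)^4 + 30*sin(q)^3 - 9*sin(q)^2 - 55*sin(q) + 54)/(5*sin(q) + cos(2*q))^3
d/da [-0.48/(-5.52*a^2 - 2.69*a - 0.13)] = (-5.2992*a - 1.2912)/(5.52*a^2 + 2.69*a + 0.13)^2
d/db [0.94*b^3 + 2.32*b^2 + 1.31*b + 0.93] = 2.82*b^2 + 4.64*b + 1.31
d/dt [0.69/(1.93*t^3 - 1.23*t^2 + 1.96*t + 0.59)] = (-3.9951*t^2 + 1.6974*t - 1.3524)/(1.93*t^3 - 1.23*t^2 + 1.96*t + 0.59)^2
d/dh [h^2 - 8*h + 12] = 2*h - 8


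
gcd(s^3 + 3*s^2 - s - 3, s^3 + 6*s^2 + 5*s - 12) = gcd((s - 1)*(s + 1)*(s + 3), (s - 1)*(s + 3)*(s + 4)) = s^2 + 2*s - 3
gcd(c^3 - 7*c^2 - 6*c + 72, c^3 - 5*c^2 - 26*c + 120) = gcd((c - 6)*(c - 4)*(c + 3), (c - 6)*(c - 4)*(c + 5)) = c^2 - 10*c + 24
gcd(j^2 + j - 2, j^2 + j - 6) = 1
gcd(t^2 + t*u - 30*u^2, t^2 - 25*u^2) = t - 5*u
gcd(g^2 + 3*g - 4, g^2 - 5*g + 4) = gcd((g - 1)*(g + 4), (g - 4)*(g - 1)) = g - 1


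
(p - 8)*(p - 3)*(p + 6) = p^3 - 5*p^2 - 42*p + 144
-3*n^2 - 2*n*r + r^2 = (-3*n + r)*(n + r)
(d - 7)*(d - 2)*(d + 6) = d^3 - 3*d^2 - 40*d + 84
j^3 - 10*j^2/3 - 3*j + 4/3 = (j - 4)*(j - 1/3)*(j + 1)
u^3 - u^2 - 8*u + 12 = (u - 2)^2*(u + 3)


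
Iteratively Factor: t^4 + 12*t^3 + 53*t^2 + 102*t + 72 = (t + 4)*(t^3 + 8*t^2 + 21*t + 18) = (t + 3)*(t + 4)*(t^2 + 5*t + 6) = (t + 3)^2*(t + 4)*(t + 2)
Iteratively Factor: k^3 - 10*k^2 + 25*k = (k - 5)*(k^2 - 5*k) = k*(k - 5)*(k - 5)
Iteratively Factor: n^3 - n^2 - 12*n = (n - 4)*(n^2 + 3*n) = (n - 4)*(n + 3)*(n)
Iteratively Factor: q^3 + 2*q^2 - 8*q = (q)*(q^2 + 2*q - 8) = q*(q - 2)*(q + 4)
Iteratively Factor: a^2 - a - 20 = (a - 5)*(a + 4)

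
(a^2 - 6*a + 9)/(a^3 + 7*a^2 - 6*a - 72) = (a - 3)/(a^2 + 10*a + 24)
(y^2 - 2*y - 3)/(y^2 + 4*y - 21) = (y + 1)/(y + 7)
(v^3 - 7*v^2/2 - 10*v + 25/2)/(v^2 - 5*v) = v + 3/2 - 5/(2*v)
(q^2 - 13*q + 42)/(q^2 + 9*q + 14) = (q^2 - 13*q + 42)/(q^2 + 9*q + 14)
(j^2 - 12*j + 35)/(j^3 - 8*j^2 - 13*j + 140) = 1/(j + 4)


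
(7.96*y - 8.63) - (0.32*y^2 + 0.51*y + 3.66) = -0.32*y^2 + 7.45*y - 12.29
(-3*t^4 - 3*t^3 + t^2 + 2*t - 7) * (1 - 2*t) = 6*t^5 + 3*t^4 - 5*t^3 - 3*t^2 + 16*t - 7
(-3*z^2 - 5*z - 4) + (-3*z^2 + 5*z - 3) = -6*z^2 - 7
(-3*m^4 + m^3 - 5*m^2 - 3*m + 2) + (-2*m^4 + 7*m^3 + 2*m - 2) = -5*m^4 + 8*m^3 - 5*m^2 - m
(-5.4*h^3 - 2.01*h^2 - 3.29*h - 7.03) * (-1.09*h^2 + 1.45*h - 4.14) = 5.886*h^5 - 5.6391*h^4 + 23.0276*h^3 + 11.2136*h^2 + 3.4271*h + 29.1042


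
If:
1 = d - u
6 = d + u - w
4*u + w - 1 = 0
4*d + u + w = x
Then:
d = 2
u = 1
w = -3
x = 6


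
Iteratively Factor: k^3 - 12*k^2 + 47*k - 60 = (k - 4)*(k^2 - 8*k + 15) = (k - 4)*(k - 3)*(k - 5)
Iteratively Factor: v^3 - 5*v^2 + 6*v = (v - 2)*(v^2 - 3*v) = (v - 3)*(v - 2)*(v)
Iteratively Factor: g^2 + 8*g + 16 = (g + 4)*(g + 4)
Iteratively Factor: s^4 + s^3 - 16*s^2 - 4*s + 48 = (s - 3)*(s^3 + 4*s^2 - 4*s - 16) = (s - 3)*(s + 4)*(s^2 - 4) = (s - 3)*(s - 2)*(s + 4)*(s + 2)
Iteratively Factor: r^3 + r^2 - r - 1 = (r - 1)*(r^2 + 2*r + 1) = (r - 1)*(r + 1)*(r + 1)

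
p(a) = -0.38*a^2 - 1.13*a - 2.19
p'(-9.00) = 5.71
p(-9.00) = -22.80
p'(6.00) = -5.69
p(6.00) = -22.65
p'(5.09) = -5.00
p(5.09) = -17.79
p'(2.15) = -2.76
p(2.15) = -6.38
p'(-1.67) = 0.14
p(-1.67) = -1.36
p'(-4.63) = 2.39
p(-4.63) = -5.10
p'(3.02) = -3.43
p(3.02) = -9.07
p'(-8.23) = 5.12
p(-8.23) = -18.63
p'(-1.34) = -0.11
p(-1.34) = -1.36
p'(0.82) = -1.75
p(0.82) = -3.37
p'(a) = -0.76*a - 1.13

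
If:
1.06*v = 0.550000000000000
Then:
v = 0.52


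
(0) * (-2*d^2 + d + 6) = 0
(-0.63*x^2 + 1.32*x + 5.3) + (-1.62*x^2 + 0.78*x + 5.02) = -2.25*x^2 + 2.1*x + 10.32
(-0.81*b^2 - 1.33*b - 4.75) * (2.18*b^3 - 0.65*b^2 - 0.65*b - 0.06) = -1.7658*b^5 - 2.3729*b^4 - 8.964*b^3 + 4.0006*b^2 + 3.1673*b + 0.285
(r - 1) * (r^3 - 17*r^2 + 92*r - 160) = r^4 - 18*r^3 + 109*r^2 - 252*r + 160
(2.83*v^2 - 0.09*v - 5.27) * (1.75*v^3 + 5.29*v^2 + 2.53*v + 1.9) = 4.9525*v^5 + 14.8132*v^4 - 2.5387*v^3 - 22.729*v^2 - 13.5041*v - 10.013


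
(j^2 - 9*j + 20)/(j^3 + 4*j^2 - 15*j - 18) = (j^2 - 9*j + 20)/(j^3 + 4*j^2 - 15*j - 18)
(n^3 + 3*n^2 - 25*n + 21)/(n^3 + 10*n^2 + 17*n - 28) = (n - 3)/(n + 4)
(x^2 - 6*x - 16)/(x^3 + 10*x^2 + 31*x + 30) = (x - 8)/(x^2 + 8*x + 15)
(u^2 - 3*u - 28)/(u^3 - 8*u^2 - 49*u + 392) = (u + 4)/(u^2 - u - 56)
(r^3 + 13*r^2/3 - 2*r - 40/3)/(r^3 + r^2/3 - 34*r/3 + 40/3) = (r + 2)/(r - 2)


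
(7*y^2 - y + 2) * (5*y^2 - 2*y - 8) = 35*y^4 - 19*y^3 - 44*y^2 + 4*y - 16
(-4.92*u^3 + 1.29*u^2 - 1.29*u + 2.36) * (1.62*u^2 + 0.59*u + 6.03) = -7.9704*u^5 - 0.812999999999999*u^4 - 30.9963*u^3 + 10.8408*u^2 - 6.3863*u + 14.2308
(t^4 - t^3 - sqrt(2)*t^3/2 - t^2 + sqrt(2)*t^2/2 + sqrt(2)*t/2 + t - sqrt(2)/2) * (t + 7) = t^5 - sqrt(2)*t^4/2 + 6*t^4 - 8*t^3 - 3*sqrt(2)*t^3 - 6*t^2 + 4*sqrt(2)*t^2 + 3*sqrt(2)*t + 7*t - 7*sqrt(2)/2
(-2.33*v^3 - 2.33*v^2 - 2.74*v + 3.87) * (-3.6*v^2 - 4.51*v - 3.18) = 8.388*v^5 + 18.8963*v^4 + 27.7817*v^3 + 5.8348*v^2 - 8.7405*v - 12.3066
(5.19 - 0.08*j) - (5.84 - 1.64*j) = 1.56*j - 0.649999999999999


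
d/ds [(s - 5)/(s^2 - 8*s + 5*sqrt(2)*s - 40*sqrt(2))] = (s^2 - 8*s + 5*sqrt(2)*s - (s - 5)*(2*s - 8 + 5*sqrt(2)) - 40*sqrt(2))/(s^2 - 8*s + 5*sqrt(2)*s - 40*sqrt(2))^2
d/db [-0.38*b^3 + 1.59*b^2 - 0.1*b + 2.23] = -1.14*b^2 + 3.18*b - 0.1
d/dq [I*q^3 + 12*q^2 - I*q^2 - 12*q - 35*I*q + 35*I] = 3*I*q^2 + 2*q*(12 - I) - 12 - 35*I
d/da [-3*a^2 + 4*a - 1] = 4 - 6*a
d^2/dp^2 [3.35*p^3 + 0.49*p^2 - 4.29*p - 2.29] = 20.1*p + 0.98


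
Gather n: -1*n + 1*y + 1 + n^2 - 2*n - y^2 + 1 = n^2 - 3*n - y^2 + y + 2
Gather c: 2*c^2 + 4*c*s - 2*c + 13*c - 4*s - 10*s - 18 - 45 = 2*c^2 + c*(4*s + 11) - 14*s - 63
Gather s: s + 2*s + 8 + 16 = 3*s + 24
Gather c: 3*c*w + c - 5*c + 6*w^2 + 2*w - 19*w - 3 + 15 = c*(3*w - 4) + 6*w^2 - 17*w + 12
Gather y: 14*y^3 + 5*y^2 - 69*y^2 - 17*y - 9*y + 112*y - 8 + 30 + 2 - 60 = 14*y^3 - 64*y^2 + 86*y - 36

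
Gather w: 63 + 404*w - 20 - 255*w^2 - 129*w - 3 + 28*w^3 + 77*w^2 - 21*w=28*w^3 - 178*w^2 + 254*w + 40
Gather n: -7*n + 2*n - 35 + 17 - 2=-5*n - 20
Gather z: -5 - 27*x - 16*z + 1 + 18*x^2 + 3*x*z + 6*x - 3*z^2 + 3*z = 18*x^2 - 21*x - 3*z^2 + z*(3*x - 13) - 4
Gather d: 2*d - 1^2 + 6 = 2*d + 5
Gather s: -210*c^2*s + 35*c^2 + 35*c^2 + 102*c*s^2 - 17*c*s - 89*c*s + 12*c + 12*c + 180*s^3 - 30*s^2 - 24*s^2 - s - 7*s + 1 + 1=70*c^2 + 24*c + 180*s^3 + s^2*(102*c - 54) + s*(-210*c^2 - 106*c - 8) + 2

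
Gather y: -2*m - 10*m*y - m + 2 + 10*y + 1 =-3*m + y*(10 - 10*m) + 3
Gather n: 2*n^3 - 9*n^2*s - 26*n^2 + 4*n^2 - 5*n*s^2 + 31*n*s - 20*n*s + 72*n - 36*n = 2*n^3 + n^2*(-9*s - 22) + n*(-5*s^2 + 11*s + 36)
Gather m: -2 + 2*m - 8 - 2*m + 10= 0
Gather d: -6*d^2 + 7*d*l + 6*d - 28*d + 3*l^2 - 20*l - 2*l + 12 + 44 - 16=-6*d^2 + d*(7*l - 22) + 3*l^2 - 22*l + 40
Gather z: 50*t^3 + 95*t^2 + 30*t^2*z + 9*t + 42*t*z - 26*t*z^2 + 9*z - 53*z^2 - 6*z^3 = 50*t^3 + 95*t^2 + 9*t - 6*z^3 + z^2*(-26*t - 53) + z*(30*t^2 + 42*t + 9)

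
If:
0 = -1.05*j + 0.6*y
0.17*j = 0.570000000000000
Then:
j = 3.35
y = 5.87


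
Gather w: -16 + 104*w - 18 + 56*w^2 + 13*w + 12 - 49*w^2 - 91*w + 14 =7*w^2 + 26*w - 8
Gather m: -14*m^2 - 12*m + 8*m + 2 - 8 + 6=-14*m^2 - 4*m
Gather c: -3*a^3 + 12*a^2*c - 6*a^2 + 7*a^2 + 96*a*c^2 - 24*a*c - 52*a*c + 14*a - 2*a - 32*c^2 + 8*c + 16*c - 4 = -3*a^3 + a^2 + 12*a + c^2*(96*a - 32) + c*(12*a^2 - 76*a + 24) - 4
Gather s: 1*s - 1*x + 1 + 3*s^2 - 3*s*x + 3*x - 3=3*s^2 + s*(1 - 3*x) + 2*x - 2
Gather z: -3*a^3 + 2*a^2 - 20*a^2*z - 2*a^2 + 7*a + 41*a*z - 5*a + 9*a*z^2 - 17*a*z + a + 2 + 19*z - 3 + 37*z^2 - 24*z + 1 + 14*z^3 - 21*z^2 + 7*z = -3*a^3 + 3*a + 14*z^3 + z^2*(9*a + 16) + z*(-20*a^2 + 24*a + 2)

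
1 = 1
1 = 1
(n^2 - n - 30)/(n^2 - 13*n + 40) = (n^2 - n - 30)/(n^2 - 13*n + 40)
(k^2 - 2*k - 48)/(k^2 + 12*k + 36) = (k - 8)/(k + 6)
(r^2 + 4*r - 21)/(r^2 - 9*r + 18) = (r + 7)/(r - 6)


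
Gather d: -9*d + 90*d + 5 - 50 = 81*d - 45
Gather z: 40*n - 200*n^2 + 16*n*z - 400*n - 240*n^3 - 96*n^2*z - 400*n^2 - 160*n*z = -240*n^3 - 600*n^2 - 360*n + z*(-96*n^2 - 144*n)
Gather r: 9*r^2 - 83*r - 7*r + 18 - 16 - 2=9*r^2 - 90*r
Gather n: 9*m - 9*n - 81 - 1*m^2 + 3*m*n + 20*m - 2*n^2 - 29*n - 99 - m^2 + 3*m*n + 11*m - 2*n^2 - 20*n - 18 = -2*m^2 + 40*m - 4*n^2 + n*(6*m - 58) - 198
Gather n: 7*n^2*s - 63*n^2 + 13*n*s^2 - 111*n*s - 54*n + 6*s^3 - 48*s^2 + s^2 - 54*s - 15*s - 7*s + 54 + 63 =n^2*(7*s - 63) + n*(13*s^2 - 111*s - 54) + 6*s^3 - 47*s^2 - 76*s + 117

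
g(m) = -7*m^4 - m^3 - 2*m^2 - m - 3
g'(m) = -28*m^3 - 3*m^2 - 4*m - 1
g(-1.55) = -42.94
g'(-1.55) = 102.26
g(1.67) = -69.35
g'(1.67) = -146.46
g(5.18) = -5240.68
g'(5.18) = -3993.99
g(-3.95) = -1672.69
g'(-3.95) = 1693.63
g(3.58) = -1227.92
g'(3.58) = -1338.49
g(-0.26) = -2.89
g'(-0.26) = 0.33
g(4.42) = -2804.54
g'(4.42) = -2495.11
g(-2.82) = -436.34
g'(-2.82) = 614.34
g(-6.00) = -8925.00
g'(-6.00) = 5963.00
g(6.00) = -9369.00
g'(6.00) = -6181.00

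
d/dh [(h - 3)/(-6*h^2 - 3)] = (2*h^2 - 12*h - 1)/(3*(4*h^4 + 4*h^2 + 1))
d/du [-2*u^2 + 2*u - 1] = 2 - 4*u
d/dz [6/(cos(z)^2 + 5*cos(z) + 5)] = 6*(2*cos(z) + 5)*sin(z)/(cos(z)^2 + 5*cos(z) + 5)^2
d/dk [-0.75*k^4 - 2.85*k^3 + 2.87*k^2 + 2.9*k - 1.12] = -3.0*k^3 - 8.55*k^2 + 5.74*k + 2.9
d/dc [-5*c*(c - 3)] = 15 - 10*c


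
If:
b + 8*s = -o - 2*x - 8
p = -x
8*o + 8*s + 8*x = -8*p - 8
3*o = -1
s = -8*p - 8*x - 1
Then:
No Solution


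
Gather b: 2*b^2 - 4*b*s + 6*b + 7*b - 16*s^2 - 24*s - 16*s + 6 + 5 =2*b^2 + b*(13 - 4*s) - 16*s^2 - 40*s + 11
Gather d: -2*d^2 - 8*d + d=-2*d^2 - 7*d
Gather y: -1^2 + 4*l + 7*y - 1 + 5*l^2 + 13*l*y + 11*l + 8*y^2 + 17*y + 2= 5*l^2 + 15*l + 8*y^2 + y*(13*l + 24)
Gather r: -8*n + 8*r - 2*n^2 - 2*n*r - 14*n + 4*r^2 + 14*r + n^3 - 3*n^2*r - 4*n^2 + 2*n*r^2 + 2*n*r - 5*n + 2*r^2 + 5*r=n^3 - 6*n^2 - 27*n + r^2*(2*n + 6) + r*(27 - 3*n^2)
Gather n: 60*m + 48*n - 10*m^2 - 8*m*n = -10*m^2 + 60*m + n*(48 - 8*m)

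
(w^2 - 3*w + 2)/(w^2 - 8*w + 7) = (w - 2)/(w - 7)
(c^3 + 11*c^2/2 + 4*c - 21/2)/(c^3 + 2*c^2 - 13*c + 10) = (2*c^2 + 13*c + 21)/(2*(c^2 + 3*c - 10))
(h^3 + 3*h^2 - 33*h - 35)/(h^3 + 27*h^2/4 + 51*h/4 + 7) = 4*(h^2 + 2*h - 35)/(4*h^2 + 23*h + 28)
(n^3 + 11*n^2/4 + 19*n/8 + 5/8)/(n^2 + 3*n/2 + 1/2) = n + 5/4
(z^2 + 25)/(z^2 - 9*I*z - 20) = (z + 5*I)/(z - 4*I)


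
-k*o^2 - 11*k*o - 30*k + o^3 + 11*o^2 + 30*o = (-k + o)*(o + 5)*(o + 6)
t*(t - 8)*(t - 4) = t^3 - 12*t^2 + 32*t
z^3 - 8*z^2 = z^2*(z - 8)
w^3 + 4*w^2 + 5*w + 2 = (w + 1)^2*(w + 2)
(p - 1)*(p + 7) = p^2 + 6*p - 7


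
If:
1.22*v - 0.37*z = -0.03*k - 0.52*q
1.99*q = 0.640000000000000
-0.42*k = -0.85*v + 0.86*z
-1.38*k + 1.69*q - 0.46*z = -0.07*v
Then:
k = 0.58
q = 0.32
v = -0.34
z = -0.62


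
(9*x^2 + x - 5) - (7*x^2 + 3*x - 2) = 2*x^2 - 2*x - 3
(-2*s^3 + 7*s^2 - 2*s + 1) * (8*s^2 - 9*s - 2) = -16*s^5 + 74*s^4 - 75*s^3 + 12*s^2 - 5*s - 2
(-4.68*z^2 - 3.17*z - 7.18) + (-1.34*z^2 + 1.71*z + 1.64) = -6.02*z^2 - 1.46*z - 5.54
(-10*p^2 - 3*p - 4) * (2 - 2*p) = 20*p^3 - 14*p^2 + 2*p - 8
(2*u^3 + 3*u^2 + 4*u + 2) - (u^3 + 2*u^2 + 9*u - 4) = u^3 + u^2 - 5*u + 6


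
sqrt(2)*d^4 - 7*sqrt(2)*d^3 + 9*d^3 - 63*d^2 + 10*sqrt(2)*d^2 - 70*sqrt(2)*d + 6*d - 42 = (d - 7)*(d + sqrt(2))*(d + 3*sqrt(2))*(sqrt(2)*d + 1)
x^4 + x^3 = x^3*(x + 1)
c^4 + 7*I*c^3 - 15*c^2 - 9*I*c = c*(c + I)*(c + 3*I)^2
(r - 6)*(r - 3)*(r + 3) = r^3 - 6*r^2 - 9*r + 54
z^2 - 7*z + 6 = (z - 6)*(z - 1)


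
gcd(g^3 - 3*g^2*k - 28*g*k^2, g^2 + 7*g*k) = g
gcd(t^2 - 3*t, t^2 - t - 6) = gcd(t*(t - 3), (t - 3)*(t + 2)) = t - 3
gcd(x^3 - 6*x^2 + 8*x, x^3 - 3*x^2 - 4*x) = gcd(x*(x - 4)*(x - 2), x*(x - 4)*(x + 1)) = x^2 - 4*x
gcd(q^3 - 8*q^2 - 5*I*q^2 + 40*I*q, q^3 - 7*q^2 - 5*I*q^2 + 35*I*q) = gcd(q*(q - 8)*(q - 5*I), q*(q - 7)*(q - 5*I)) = q^2 - 5*I*q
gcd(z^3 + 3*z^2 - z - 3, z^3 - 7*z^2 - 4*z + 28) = 1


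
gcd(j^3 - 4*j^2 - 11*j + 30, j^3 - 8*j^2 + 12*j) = j - 2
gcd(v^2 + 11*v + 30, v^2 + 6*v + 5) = v + 5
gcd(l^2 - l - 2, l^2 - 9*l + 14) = l - 2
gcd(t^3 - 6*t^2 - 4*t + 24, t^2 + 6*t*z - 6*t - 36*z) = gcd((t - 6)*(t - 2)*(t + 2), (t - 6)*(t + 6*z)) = t - 6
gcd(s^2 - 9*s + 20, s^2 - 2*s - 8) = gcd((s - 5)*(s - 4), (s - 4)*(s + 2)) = s - 4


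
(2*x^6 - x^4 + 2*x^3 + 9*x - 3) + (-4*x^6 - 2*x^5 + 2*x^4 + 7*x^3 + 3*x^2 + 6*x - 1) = -2*x^6 - 2*x^5 + x^4 + 9*x^3 + 3*x^2 + 15*x - 4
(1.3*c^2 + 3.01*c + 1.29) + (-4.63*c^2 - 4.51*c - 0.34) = -3.33*c^2 - 1.5*c + 0.95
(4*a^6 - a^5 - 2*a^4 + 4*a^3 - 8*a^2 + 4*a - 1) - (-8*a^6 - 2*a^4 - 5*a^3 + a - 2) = 12*a^6 - a^5 + 9*a^3 - 8*a^2 + 3*a + 1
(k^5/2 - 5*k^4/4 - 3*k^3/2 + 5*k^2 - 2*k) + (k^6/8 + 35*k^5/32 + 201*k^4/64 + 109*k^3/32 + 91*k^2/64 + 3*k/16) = k^6/8 + 51*k^5/32 + 121*k^4/64 + 61*k^3/32 + 411*k^2/64 - 29*k/16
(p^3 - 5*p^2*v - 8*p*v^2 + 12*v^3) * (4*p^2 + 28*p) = 4*p^5 - 20*p^4*v + 28*p^4 - 32*p^3*v^2 - 140*p^3*v + 48*p^2*v^3 - 224*p^2*v^2 + 336*p*v^3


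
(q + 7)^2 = q^2 + 14*q + 49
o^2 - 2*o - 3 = (o - 3)*(o + 1)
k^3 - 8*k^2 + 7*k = k*(k - 7)*(k - 1)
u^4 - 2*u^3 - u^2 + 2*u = u*(u - 2)*(u - 1)*(u + 1)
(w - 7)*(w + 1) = w^2 - 6*w - 7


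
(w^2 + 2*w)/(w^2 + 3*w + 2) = w/(w + 1)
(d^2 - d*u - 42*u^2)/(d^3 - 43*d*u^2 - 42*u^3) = 1/(d + u)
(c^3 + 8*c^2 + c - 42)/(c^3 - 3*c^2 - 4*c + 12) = (c^2 + 10*c + 21)/(c^2 - c - 6)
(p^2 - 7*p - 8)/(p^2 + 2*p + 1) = (p - 8)/(p + 1)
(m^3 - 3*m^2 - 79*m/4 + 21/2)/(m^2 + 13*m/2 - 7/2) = (m^2 - 5*m/2 - 21)/(m + 7)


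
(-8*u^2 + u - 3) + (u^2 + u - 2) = -7*u^2 + 2*u - 5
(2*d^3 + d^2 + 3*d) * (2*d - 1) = 4*d^4 + 5*d^2 - 3*d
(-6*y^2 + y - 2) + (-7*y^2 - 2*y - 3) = -13*y^2 - y - 5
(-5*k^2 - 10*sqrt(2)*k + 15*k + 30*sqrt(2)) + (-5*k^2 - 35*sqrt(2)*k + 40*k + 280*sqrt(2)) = -10*k^2 - 45*sqrt(2)*k + 55*k + 310*sqrt(2)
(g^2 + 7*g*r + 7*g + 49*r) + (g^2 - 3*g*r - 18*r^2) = 2*g^2 + 4*g*r + 7*g - 18*r^2 + 49*r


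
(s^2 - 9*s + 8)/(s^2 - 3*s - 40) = (s - 1)/(s + 5)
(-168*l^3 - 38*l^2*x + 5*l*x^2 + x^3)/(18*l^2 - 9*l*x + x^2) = (28*l^2 + 11*l*x + x^2)/(-3*l + x)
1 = 1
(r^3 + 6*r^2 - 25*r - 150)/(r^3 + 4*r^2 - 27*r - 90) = (r + 5)/(r + 3)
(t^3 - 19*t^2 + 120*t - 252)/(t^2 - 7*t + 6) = (t^2 - 13*t + 42)/(t - 1)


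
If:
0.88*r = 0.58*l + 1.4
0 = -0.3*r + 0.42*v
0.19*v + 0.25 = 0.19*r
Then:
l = 4.57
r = 4.61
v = 3.29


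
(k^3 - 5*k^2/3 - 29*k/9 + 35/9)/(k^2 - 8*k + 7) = (9*k^2 - 6*k - 35)/(9*(k - 7))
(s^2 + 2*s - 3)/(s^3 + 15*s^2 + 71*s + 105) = (s - 1)/(s^2 + 12*s + 35)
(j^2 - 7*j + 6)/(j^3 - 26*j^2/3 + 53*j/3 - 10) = 3/(3*j - 5)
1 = 1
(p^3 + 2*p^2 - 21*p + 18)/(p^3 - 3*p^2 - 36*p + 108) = (p - 1)/(p - 6)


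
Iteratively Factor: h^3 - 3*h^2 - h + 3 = (h - 3)*(h^2 - 1) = (h - 3)*(h - 1)*(h + 1)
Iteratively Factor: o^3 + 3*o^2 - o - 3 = (o + 3)*(o^2 - 1) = (o + 1)*(o + 3)*(o - 1)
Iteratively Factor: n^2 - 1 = (n - 1)*(n + 1)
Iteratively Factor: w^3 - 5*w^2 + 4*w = (w - 1)*(w^2 - 4*w) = (w - 4)*(w - 1)*(w)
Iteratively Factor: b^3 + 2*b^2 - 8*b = (b - 2)*(b^2 + 4*b) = (b - 2)*(b + 4)*(b)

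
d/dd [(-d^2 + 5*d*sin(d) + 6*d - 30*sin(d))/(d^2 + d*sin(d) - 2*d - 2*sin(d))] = (6*d^3*cos(d) - 6*d^2*sin(d) - 48*d^2*cos(d) - 4*d^2 + 64*d*sin(d) + 72*d*cos(d) + 20*sin(d)^2 - 72*sin(d))/((d - 2)^2*(d + sin(d))^2)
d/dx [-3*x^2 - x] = -6*x - 1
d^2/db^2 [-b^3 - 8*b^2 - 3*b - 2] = -6*b - 16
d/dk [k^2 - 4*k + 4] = 2*k - 4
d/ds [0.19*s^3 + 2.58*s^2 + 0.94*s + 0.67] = 0.57*s^2 + 5.16*s + 0.94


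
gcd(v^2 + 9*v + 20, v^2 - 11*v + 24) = 1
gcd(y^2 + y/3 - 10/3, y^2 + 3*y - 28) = 1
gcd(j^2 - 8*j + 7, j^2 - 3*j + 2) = j - 1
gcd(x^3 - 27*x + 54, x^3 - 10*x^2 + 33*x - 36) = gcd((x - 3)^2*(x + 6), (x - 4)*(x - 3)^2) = x^2 - 6*x + 9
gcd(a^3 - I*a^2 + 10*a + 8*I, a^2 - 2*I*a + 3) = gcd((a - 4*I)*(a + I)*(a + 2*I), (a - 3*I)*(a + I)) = a + I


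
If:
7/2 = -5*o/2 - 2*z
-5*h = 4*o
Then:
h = 16*z/25 + 28/25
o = -4*z/5 - 7/5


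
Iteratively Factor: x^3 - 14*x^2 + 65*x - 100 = (x - 5)*(x^2 - 9*x + 20) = (x - 5)^2*(x - 4)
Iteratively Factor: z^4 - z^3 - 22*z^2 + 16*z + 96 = (z + 4)*(z^3 - 5*z^2 - 2*z + 24) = (z - 3)*(z + 4)*(z^2 - 2*z - 8) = (z - 3)*(z + 2)*(z + 4)*(z - 4)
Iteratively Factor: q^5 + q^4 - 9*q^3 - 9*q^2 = (q + 3)*(q^4 - 2*q^3 - 3*q^2) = (q + 1)*(q + 3)*(q^3 - 3*q^2) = q*(q + 1)*(q + 3)*(q^2 - 3*q) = q*(q - 3)*(q + 1)*(q + 3)*(q)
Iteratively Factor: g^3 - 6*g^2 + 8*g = (g)*(g^2 - 6*g + 8) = g*(g - 2)*(g - 4)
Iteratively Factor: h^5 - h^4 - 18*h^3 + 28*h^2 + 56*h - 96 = (h + 2)*(h^4 - 3*h^3 - 12*h^2 + 52*h - 48) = (h - 2)*(h + 2)*(h^3 - h^2 - 14*h + 24) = (h - 2)^2*(h + 2)*(h^2 + h - 12) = (h - 3)*(h - 2)^2*(h + 2)*(h + 4)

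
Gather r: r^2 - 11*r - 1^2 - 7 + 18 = r^2 - 11*r + 10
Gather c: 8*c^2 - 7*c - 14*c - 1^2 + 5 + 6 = 8*c^2 - 21*c + 10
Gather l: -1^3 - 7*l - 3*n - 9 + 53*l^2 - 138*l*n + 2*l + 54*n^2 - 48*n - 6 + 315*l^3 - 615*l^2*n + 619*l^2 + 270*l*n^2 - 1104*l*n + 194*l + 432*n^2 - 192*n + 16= 315*l^3 + l^2*(672 - 615*n) + l*(270*n^2 - 1242*n + 189) + 486*n^2 - 243*n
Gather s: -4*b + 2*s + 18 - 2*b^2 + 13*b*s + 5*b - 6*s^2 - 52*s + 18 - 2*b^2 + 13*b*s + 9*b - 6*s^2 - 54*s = -4*b^2 + 10*b - 12*s^2 + s*(26*b - 104) + 36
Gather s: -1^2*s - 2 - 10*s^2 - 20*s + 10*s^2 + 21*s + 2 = 0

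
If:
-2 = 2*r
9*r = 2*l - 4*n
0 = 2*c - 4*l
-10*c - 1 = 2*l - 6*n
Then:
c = 25/19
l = 25/38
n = 49/19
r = -1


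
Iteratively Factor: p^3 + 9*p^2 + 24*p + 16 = (p + 4)*(p^2 + 5*p + 4) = (p + 1)*(p + 4)*(p + 4)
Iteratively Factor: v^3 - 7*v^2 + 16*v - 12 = (v - 3)*(v^2 - 4*v + 4) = (v - 3)*(v - 2)*(v - 2)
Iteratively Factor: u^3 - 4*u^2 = (u)*(u^2 - 4*u) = u*(u - 4)*(u)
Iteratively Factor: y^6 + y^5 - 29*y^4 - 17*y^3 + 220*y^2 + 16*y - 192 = (y - 3)*(y^5 + 4*y^4 - 17*y^3 - 68*y^2 + 16*y + 64) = (y - 3)*(y + 4)*(y^4 - 17*y^2 + 16) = (y - 4)*(y - 3)*(y + 4)*(y^3 + 4*y^2 - y - 4) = (y - 4)*(y - 3)*(y - 1)*(y + 4)*(y^2 + 5*y + 4) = (y - 4)*(y - 3)*(y - 1)*(y + 1)*(y + 4)*(y + 4)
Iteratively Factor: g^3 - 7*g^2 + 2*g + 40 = (g + 2)*(g^2 - 9*g + 20) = (g - 4)*(g + 2)*(g - 5)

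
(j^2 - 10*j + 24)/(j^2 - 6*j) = (j - 4)/j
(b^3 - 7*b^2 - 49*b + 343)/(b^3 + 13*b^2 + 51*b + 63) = (b^2 - 14*b + 49)/(b^2 + 6*b + 9)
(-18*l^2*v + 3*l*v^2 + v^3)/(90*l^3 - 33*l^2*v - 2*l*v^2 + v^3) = v/(-5*l + v)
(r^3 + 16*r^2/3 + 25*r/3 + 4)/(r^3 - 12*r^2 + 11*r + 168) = (3*r^2 + 7*r + 4)/(3*(r^2 - 15*r + 56))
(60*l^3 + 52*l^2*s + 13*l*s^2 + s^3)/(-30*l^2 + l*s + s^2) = (10*l^2 + 7*l*s + s^2)/(-5*l + s)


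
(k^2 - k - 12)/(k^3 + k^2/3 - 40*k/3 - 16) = 3/(3*k + 4)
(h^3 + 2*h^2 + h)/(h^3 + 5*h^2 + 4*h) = (h + 1)/(h + 4)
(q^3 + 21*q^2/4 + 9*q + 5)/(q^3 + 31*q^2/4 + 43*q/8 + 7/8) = 2*(4*q^3 + 21*q^2 + 36*q + 20)/(8*q^3 + 62*q^2 + 43*q + 7)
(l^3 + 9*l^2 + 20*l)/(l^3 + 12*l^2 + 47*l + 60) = l/(l + 3)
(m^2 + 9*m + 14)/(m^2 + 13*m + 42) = (m + 2)/(m + 6)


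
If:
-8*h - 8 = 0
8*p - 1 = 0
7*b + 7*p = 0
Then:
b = -1/8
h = -1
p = 1/8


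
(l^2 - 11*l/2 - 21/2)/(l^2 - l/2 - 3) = (l - 7)/(l - 2)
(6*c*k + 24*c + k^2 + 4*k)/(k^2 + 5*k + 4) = (6*c + k)/(k + 1)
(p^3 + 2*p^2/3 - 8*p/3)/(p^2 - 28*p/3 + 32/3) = p*(p + 2)/(p - 8)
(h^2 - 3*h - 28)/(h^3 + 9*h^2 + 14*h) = (h^2 - 3*h - 28)/(h*(h^2 + 9*h + 14))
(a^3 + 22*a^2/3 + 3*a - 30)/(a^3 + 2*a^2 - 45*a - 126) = (a - 5/3)/(a - 7)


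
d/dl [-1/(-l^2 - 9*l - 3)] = (-2*l - 9)/(l^2 + 9*l + 3)^2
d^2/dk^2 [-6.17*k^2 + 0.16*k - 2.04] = -12.3400000000000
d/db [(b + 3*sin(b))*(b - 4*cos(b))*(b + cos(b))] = 3*sqrt(2)*b^2*sin(b + pi/4) + 3*b^2 + 4*b*sin(2*b) - 9*b*cos(2*b) - 6*sqrt(2)*b*cos(b + pi/4) - 9*sin(2*b)/2 - 3*cos(b) - 2*cos(2*b) - 9*cos(3*b) - 2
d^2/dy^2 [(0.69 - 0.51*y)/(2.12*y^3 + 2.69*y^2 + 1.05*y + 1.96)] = (-13.752864*y^5 + 19.763064*y^4 + 57.84861*y^3 + 64.602918*y^2 + 10.624446*y - 3.655302)/(9.528128*y^9 + 36.269808*y^8 + 60.178956*y^7 + 81.819821*y^6 + 96.870543*y^5 + 77.623203*y^4 + 58.806321*y^3 + 37.484412*y^2 + 12.10104*y + 7.529536)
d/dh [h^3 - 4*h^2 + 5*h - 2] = 3*h^2 - 8*h + 5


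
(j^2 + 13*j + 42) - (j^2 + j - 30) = 12*j + 72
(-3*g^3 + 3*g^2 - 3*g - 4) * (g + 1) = -3*g^4 - 7*g - 4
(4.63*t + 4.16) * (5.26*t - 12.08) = 24.3538*t^2 - 34.0488*t - 50.2528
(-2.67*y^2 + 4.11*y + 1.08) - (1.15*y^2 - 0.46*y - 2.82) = -3.82*y^2 + 4.57*y + 3.9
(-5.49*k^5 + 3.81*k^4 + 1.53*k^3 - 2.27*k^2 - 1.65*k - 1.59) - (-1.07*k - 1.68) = -5.49*k^5 + 3.81*k^4 + 1.53*k^3 - 2.27*k^2 - 0.58*k + 0.0899999999999999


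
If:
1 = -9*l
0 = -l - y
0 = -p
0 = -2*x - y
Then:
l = -1/9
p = 0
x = -1/18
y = 1/9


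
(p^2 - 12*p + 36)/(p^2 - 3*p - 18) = (p - 6)/(p + 3)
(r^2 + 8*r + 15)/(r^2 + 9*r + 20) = (r + 3)/(r + 4)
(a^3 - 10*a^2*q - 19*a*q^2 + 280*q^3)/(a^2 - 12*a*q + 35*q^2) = (-a^2 + 3*a*q + 40*q^2)/(-a + 5*q)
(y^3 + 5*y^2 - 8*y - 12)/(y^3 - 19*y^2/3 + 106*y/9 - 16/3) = 9*(y^3 + 5*y^2 - 8*y - 12)/(9*y^3 - 57*y^2 + 106*y - 48)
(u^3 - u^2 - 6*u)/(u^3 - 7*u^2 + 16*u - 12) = u*(u + 2)/(u^2 - 4*u + 4)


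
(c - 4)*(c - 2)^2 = c^3 - 8*c^2 + 20*c - 16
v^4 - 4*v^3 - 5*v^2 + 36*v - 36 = (v - 3)*(v - 2)^2*(v + 3)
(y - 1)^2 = y^2 - 2*y + 1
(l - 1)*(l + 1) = l^2 - 1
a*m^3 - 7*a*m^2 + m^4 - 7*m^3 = m^2*(a + m)*(m - 7)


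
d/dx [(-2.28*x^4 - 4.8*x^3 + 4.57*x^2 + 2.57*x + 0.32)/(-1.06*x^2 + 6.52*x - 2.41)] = (4.8336*x^5 - 39.5088*x^4 - 40.6128*x^3 + 67.2246*x^2 - 21.349*x - 8.2801)/(1.1236*x^4 - 13.8224*x^3 + 47.6196*x^2 - 31.4264*x + 5.8081)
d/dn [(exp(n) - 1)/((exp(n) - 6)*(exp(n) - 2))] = (-exp(2*n) + 2*exp(n) + 4)*exp(n)/(exp(4*n) - 16*exp(3*n) + 88*exp(2*n) - 192*exp(n) + 144)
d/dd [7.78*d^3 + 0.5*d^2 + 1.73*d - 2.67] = 23.34*d^2 + 1.0*d + 1.73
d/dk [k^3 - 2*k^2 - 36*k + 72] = 3*k^2 - 4*k - 36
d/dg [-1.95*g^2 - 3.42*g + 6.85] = -3.9*g - 3.42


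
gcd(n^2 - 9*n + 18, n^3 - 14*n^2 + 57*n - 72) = n - 3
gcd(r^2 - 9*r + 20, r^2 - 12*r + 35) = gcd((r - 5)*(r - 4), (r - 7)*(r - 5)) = r - 5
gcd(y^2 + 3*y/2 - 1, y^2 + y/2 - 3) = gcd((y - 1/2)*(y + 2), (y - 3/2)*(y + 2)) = y + 2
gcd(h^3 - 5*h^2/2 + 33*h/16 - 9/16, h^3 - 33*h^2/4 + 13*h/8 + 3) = h - 3/4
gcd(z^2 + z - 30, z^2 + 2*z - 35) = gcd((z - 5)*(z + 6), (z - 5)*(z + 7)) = z - 5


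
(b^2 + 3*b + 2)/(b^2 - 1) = (b + 2)/(b - 1)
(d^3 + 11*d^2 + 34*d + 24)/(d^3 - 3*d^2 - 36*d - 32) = (d + 6)/(d - 8)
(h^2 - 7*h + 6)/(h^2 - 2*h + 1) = (h - 6)/(h - 1)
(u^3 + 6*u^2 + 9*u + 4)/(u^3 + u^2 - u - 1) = (u + 4)/(u - 1)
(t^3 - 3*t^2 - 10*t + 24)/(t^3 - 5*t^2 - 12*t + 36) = (t - 4)/(t - 6)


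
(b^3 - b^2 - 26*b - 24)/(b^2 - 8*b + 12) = (b^2 + 5*b + 4)/(b - 2)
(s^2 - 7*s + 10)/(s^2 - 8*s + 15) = (s - 2)/(s - 3)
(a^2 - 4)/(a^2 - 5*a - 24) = (4 - a^2)/(-a^2 + 5*a + 24)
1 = 1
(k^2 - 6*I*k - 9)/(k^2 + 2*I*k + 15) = (k - 3*I)/(k + 5*I)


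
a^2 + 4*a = a*(a + 4)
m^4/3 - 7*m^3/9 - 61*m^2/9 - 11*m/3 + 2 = (m/3 + 1)*(m - 6)*(m - 1/3)*(m + 1)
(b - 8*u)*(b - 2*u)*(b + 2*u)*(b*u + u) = b^4*u - 8*b^3*u^2 + b^3*u - 4*b^2*u^3 - 8*b^2*u^2 + 32*b*u^4 - 4*b*u^3 + 32*u^4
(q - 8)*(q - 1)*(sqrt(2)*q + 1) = sqrt(2)*q^3 - 9*sqrt(2)*q^2 + q^2 - 9*q + 8*sqrt(2)*q + 8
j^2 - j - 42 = (j - 7)*(j + 6)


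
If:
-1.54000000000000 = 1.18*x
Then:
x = -1.31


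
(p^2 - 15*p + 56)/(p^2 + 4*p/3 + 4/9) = 9*(p^2 - 15*p + 56)/(9*p^2 + 12*p + 4)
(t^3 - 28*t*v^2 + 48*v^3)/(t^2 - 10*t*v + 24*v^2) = (t^2 + 4*t*v - 12*v^2)/(t - 6*v)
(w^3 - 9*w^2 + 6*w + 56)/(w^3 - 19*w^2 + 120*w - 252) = (w^2 - 2*w - 8)/(w^2 - 12*w + 36)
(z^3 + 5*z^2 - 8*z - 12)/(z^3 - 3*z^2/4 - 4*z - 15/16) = 16*(-z^3 - 5*z^2 + 8*z + 12)/(-16*z^3 + 12*z^2 + 64*z + 15)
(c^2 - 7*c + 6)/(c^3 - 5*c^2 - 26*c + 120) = (c - 1)/(c^2 + c - 20)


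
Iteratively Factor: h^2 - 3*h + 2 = (h - 2)*(h - 1)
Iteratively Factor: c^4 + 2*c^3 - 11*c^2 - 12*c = (c - 3)*(c^3 + 5*c^2 + 4*c) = c*(c - 3)*(c^2 + 5*c + 4) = c*(c - 3)*(c + 1)*(c + 4)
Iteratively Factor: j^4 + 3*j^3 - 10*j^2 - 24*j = (j)*(j^3 + 3*j^2 - 10*j - 24) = j*(j + 4)*(j^2 - j - 6) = j*(j + 2)*(j + 4)*(j - 3)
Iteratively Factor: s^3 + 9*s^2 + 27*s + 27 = (s + 3)*(s^2 + 6*s + 9) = (s + 3)^2*(s + 3)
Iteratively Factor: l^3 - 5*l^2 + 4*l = (l - 1)*(l^2 - 4*l) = (l - 4)*(l - 1)*(l)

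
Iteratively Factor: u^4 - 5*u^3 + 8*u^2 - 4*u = (u - 1)*(u^3 - 4*u^2 + 4*u) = u*(u - 1)*(u^2 - 4*u + 4) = u*(u - 2)*(u - 1)*(u - 2)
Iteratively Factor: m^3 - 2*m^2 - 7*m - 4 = (m - 4)*(m^2 + 2*m + 1) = (m - 4)*(m + 1)*(m + 1)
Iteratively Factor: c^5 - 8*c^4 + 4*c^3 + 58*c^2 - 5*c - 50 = (c + 1)*(c^4 - 9*c^3 + 13*c^2 + 45*c - 50) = (c - 1)*(c + 1)*(c^3 - 8*c^2 + 5*c + 50) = (c - 5)*(c - 1)*(c + 1)*(c^2 - 3*c - 10) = (c - 5)*(c - 1)*(c + 1)*(c + 2)*(c - 5)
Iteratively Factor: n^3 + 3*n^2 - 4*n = (n)*(n^2 + 3*n - 4) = n*(n + 4)*(n - 1)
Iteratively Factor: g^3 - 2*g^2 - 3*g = (g - 3)*(g^2 + g) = g*(g - 3)*(g + 1)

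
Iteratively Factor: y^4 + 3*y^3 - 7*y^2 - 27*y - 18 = (y - 3)*(y^3 + 6*y^2 + 11*y + 6) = (y - 3)*(y + 1)*(y^2 + 5*y + 6) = (y - 3)*(y + 1)*(y + 2)*(y + 3)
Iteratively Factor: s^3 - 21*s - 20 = (s + 4)*(s^2 - 4*s - 5) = (s + 1)*(s + 4)*(s - 5)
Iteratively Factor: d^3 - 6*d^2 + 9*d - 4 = (d - 4)*(d^2 - 2*d + 1) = (d - 4)*(d - 1)*(d - 1)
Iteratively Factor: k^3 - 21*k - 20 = (k - 5)*(k^2 + 5*k + 4) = (k - 5)*(k + 4)*(k + 1)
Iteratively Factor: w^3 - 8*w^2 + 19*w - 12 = (w - 1)*(w^2 - 7*w + 12) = (w - 3)*(w - 1)*(w - 4)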